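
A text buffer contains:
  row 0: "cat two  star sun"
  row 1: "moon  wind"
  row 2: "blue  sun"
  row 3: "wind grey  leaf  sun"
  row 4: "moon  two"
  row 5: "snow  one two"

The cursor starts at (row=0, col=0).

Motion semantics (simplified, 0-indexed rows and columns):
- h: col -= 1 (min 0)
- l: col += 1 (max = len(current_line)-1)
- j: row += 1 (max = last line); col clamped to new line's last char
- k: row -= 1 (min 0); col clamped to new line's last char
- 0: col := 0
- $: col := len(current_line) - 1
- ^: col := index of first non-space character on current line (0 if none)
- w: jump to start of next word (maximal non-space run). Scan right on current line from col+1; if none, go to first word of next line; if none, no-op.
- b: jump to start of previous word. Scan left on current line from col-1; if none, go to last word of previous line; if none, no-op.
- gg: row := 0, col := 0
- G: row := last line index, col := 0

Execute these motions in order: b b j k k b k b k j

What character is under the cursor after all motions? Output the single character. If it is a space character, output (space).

Answer: m

Derivation:
After 1 (b): row=0 col=0 char='c'
After 2 (b): row=0 col=0 char='c'
After 3 (j): row=1 col=0 char='m'
After 4 (k): row=0 col=0 char='c'
After 5 (k): row=0 col=0 char='c'
After 6 (b): row=0 col=0 char='c'
After 7 (k): row=0 col=0 char='c'
After 8 (b): row=0 col=0 char='c'
After 9 (k): row=0 col=0 char='c'
After 10 (j): row=1 col=0 char='m'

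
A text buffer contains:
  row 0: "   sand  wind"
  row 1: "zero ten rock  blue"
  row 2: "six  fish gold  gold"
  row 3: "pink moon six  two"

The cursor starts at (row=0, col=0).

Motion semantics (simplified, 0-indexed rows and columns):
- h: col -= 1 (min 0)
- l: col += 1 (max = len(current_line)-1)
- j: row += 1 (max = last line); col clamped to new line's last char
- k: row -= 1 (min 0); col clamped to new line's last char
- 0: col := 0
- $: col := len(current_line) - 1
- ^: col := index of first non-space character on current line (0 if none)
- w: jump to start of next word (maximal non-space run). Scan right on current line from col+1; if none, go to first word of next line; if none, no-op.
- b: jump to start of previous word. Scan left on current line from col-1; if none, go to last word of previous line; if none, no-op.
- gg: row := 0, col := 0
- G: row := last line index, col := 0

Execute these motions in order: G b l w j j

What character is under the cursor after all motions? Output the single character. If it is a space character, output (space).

Answer: p

Derivation:
After 1 (G): row=3 col=0 char='p'
After 2 (b): row=2 col=16 char='g'
After 3 (l): row=2 col=17 char='o'
After 4 (w): row=3 col=0 char='p'
After 5 (j): row=3 col=0 char='p'
After 6 (j): row=3 col=0 char='p'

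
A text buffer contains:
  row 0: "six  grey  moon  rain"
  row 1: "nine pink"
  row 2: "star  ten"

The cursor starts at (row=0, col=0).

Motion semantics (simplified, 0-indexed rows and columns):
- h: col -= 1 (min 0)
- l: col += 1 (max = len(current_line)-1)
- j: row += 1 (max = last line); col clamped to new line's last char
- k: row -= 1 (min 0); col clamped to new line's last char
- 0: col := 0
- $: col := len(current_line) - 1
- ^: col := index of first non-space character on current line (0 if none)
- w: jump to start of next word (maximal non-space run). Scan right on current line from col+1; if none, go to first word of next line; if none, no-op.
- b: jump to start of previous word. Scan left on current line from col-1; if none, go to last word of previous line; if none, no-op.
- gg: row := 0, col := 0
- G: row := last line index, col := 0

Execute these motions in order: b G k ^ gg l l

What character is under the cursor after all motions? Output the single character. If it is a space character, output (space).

After 1 (b): row=0 col=0 char='s'
After 2 (G): row=2 col=0 char='s'
After 3 (k): row=1 col=0 char='n'
After 4 (^): row=1 col=0 char='n'
After 5 (gg): row=0 col=0 char='s'
After 6 (l): row=0 col=1 char='i'
After 7 (l): row=0 col=2 char='x'

Answer: x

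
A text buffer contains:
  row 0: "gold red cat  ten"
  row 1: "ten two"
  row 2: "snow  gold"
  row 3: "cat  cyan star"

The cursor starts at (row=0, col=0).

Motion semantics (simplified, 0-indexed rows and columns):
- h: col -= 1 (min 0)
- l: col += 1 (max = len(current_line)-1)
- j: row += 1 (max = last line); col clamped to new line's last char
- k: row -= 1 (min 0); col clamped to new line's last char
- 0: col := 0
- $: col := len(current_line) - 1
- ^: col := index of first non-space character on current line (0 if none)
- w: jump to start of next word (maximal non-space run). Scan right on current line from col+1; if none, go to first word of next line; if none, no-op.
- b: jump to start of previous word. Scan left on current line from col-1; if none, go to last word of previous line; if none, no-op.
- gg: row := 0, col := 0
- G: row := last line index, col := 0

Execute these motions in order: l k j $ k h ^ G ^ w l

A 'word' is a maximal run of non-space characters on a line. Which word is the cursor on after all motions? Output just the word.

Answer: cyan

Derivation:
After 1 (l): row=0 col=1 char='o'
After 2 (k): row=0 col=1 char='o'
After 3 (j): row=1 col=1 char='e'
After 4 ($): row=1 col=6 char='o'
After 5 (k): row=0 col=6 char='e'
After 6 (h): row=0 col=5 char='r'
After 7 (^): row=0 col=0 char='g'
After 8 (G): row=3 col=0 char='c'
After 9 (^): row=3 col=0 char='c'
After 10 (w): row=3 col=5 char='c'
After 11 (l): row=3 col=6 char='y'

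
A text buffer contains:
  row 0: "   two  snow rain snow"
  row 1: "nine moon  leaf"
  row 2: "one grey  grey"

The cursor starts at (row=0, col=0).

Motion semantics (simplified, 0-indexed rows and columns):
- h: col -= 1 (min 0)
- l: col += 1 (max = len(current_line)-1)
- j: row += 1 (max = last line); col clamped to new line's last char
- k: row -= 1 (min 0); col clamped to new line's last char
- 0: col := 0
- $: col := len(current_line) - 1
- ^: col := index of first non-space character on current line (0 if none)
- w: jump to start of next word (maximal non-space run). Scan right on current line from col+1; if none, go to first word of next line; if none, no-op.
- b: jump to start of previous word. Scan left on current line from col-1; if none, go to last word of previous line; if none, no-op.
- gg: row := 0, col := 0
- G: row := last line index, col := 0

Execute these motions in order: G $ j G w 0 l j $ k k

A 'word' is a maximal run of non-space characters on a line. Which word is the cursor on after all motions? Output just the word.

After 1 (G): row=2 col=0 char='o'
After 2 ($): row=2 col=13 char='y'
After 3 (j): row=2 col=13 char='y'
After 4 (G): row=2 col=0 char='o'
After 5 (w): row=2 col=4 char='g'
After 6 (0): row=2 col=0 char='o'
After 7 (l): row=2 col=1 char='n'
After 8 (j): row=2 col=1 char='n'
After 9 ($): row=2 col=13 char='y'
After 10 (k): row=1 col=13 char='a'
After 11 (k): row=0 col=13 char='r'

Answer: rain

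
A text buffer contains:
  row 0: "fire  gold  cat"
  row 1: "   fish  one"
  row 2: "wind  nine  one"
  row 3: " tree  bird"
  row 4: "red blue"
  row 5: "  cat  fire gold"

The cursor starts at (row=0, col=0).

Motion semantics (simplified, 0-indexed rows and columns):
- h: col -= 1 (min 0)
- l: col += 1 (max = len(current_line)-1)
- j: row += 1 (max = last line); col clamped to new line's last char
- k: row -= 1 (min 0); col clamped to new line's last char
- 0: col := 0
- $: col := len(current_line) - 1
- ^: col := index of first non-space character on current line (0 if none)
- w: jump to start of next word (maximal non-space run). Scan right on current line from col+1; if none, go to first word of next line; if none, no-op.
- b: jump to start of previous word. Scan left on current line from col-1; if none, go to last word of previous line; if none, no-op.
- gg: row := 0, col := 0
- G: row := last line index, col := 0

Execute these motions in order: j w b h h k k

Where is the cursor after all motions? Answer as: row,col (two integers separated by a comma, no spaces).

Answer: 0,10

Derivation:
After 1 (j): row=1 col=0 char='_'
After 2 (w): row=1 col=3 char='f'
After 3 (b): row=0 col=12 char='c'
After 4 (h): row=0 col=11 char='_'
After 5 (h): row=0 col=10 char='_'
After 6 (k): row=0 col=10 char='_'
After 7 (k): row=0 col=10 char='_'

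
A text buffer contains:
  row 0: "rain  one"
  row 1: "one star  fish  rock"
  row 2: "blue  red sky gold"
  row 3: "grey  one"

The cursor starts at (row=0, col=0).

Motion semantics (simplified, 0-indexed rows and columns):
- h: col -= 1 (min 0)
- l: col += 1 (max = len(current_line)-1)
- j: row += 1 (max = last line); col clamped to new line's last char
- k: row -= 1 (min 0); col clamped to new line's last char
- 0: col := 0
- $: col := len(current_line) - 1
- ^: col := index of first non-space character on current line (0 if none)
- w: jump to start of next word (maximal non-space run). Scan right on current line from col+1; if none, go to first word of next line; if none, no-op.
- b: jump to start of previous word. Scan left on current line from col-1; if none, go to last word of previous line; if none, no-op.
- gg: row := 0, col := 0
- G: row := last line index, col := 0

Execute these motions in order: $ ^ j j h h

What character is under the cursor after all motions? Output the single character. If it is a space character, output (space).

Answer: b

Derivation:
After 1 ($): row=0 col=8 char='e'
After 2 (^): row=0 col=0 char='r'
After 3 (j): row=1 col=0 char='o'
After 4 (j): row=2 col=0 char='b'
After 5 (h): row=2 col=0 char='b'
After 6 (h): row=2 col=0 char='b'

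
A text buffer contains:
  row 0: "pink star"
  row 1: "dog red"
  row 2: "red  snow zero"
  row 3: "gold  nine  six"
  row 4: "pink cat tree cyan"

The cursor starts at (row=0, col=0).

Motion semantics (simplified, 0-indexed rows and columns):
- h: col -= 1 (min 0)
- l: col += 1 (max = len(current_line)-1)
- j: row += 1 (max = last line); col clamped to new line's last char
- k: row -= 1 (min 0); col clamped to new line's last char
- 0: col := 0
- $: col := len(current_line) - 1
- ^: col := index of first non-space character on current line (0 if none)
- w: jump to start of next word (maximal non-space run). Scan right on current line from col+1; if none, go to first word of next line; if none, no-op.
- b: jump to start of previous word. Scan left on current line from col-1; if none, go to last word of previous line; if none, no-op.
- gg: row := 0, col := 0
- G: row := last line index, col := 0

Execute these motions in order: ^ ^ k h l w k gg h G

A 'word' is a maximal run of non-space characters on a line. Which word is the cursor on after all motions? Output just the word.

Answer: pink

Derivation:
After 1 (^): row=0 col=0 char='p'
After 2 (^): row=0 col=0 char='p'
After 3 (k): row=0 col=0 char='p'
After 4 (h): row=0 col=0 char='p'
After 5 (l): row=0 col=1 char='i'
After 6 (w): row=0 col=5 char='s'
After 7 (k): row=0 col=5 char='s'
After 8 (gg): row=0 col=0 char='p'
After 9 (h): row=0 col=0 char='p'
After 10 (G): row=4 col=0 char='p'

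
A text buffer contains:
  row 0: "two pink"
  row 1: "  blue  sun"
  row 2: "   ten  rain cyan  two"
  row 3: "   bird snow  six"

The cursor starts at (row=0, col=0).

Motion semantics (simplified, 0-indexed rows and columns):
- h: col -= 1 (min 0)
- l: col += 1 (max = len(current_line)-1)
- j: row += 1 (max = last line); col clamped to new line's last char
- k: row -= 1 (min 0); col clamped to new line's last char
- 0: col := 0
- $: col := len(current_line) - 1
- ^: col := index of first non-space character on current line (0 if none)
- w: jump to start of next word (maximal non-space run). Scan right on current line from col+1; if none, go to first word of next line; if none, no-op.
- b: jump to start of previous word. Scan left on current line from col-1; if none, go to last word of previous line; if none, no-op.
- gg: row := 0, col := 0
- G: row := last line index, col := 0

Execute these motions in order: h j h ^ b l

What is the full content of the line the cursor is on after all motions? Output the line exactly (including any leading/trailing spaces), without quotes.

After 1 (h): row=0 col=0 char='t'
After 2 (j): row=1 col=0 char='_'
After 3 (h): row=1 col=0 char='_'
After 4 (^): row=1 col=2 char='b'
After 5 (b): row=0 col=4 char='p'
After 6 (l): row=0 col=5 char='i'

Answer: two pink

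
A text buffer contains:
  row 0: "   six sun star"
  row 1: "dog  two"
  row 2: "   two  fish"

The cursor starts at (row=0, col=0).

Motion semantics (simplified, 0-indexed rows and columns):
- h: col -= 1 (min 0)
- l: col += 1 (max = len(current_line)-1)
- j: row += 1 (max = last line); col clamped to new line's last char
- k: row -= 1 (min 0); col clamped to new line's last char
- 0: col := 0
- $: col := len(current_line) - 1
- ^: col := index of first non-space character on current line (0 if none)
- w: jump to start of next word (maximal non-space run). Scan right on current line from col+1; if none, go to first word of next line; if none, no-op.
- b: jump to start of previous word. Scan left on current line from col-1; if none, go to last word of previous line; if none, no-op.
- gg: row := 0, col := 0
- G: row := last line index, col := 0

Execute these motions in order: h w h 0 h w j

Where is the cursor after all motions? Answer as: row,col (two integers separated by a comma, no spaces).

After 1 (h): row=0 col=0 char='_'
After 2 (w): row=0 col=3 char='s'
After 3 (h): row=0 col=2 char='_'
After 4 (0): row=0 col=0 char='_'
After 5 (h): row=0 col=0 char='_'
After 6 (w): row=0 col=3 char='s'
After 7 (j): row=1 col=3 char='_'

Answer: 1,3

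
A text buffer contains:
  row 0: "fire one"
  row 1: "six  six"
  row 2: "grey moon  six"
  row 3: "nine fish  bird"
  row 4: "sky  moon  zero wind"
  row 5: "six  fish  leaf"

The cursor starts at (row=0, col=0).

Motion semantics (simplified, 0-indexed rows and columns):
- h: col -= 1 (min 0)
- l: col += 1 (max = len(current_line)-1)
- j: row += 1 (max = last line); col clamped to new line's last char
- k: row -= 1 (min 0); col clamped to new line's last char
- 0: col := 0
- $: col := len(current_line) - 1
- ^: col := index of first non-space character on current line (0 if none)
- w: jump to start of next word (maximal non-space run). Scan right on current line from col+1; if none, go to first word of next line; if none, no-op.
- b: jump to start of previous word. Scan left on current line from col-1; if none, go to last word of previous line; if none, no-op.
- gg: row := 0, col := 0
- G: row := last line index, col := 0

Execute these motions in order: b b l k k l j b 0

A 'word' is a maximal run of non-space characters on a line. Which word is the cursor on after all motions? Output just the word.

After 1 (b): row=0 col=0 char='f'
After 2 (b): row=0 col=0 char='f'
After 3 (l): row=0 col=1 char='i'
After 4 (k): row=0 col=1 char='i'
After 5 (k): row=0 col=1 char='i'
After 6 (l): row=0 col=2 char='r'
After 7 (j): row=1 col=2 char='x'
After 8 (b): row=1 col=0 char='s'
After 9 (0): row=1 col=0 char='s'

Answer: six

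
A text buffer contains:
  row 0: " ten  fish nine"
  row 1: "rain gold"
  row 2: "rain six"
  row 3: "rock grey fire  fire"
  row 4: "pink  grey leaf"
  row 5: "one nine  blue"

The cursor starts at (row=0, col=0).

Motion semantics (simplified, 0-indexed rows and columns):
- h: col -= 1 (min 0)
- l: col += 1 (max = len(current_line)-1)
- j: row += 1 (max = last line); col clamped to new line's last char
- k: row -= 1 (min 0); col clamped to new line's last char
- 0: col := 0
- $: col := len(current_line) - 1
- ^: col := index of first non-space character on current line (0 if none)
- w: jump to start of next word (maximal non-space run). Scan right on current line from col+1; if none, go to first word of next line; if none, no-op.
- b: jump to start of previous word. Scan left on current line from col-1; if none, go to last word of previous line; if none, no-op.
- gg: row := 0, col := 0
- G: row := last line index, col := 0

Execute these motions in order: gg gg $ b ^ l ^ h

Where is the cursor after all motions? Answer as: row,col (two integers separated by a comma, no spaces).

Answer: 0,0

Derivation:
After 1 (gg): row=0 col=0 char='_'
After 2 (gg): row=0 col=0 char='_'
After 3 ($): row=0 col=14 char='e'
After 4 (b): row=0 col=11 char='n'
After 5 (^): row=0 col=1 char='t'
After 6 (l): row=0 col=2 char='e'
After 7 (^): row=0 col=1 char='t'
After 8 (h): row=0 col=0 char='_'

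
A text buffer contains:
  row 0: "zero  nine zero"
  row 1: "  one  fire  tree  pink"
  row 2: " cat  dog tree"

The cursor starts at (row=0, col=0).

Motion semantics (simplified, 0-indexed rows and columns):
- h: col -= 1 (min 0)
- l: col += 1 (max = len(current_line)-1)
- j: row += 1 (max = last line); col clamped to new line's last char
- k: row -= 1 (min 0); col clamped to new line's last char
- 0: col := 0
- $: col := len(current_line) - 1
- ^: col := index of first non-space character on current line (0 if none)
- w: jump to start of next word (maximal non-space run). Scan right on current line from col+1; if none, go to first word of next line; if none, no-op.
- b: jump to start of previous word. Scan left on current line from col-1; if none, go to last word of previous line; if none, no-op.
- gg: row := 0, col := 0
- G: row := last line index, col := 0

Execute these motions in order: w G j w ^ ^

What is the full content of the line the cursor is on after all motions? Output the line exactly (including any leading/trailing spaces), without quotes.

After 1 (w): row=0 col=6 char='n'
After 2 (G): row=2 col=0 char='_'
After 3 (j): row=2 col=0 char='_'
After 4 (w): row=2 col=1 char='c'
After 5 (^): row=2 col=1 char='c'
After 6 (^): row=2 col=1 char='c'

Answer:  cat  dog tree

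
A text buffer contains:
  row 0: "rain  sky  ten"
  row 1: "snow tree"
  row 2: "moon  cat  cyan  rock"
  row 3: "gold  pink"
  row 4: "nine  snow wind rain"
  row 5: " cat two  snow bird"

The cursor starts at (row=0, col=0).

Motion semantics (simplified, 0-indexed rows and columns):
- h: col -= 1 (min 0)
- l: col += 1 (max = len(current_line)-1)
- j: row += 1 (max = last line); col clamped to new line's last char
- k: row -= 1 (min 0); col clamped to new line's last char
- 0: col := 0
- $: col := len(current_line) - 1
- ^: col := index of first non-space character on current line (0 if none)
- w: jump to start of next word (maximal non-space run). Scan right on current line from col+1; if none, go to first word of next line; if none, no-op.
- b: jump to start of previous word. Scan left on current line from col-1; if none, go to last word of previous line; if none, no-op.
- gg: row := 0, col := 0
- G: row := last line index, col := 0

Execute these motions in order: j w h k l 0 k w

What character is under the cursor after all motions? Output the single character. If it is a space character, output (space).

Answer: s

Derivation:
After 1 (j): row=1 col=0 char='s'
After 2 (w): row=1 col=5 char='t'
After 3 (h): row=1 col=4 char='_'
After 4 (k): row=0 col=4 char='_'
After 5 (l): row=0 col=5 char='_'
After 6 (0): row=0 col=0 char='r'
After 7 (k): row=0 col=0 char='r'
After 8 (w): row=0 col=6 char='s'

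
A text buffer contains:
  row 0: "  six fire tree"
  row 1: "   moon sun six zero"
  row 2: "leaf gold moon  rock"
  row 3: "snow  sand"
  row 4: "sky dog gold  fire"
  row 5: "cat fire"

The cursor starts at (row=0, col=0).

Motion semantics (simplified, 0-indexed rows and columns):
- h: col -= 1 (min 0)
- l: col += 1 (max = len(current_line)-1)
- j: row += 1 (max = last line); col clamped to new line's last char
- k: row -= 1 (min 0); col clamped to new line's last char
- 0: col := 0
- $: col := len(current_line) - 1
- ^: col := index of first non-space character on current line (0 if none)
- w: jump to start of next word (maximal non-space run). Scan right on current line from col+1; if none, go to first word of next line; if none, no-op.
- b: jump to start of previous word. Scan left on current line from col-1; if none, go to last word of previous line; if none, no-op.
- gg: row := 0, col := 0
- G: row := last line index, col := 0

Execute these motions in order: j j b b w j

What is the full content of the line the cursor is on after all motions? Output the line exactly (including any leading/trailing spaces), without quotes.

After 1 (j): row=1 col=0 char='_'
After 2 (j): row=2 col=0 char='l'
After 3 (b): row=1 col=16 char='z'
After 4 (b): row=1 col=12 char='s'
After 5 (w): row=1 col=16 char='z'
After 6 (j): row=2 col=16 char='r'

Answer: leaf gold moon  rock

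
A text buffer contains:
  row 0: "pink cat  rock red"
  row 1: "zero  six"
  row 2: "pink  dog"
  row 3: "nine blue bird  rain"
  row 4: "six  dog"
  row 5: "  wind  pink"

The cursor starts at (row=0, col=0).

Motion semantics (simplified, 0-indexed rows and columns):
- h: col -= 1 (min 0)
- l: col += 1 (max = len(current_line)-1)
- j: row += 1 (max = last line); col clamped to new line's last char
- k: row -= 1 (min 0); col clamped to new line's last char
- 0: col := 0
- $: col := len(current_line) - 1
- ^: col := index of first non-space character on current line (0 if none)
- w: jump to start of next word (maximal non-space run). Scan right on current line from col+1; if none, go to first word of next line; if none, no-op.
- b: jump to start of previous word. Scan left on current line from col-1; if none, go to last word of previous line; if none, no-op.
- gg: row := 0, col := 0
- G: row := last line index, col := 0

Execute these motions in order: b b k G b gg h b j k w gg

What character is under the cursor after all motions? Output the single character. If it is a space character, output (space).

After 1 (b): row=0 col=0 char='p'
After 2 (b): row=0 col=0 char='p'
After 3 (k): row=0 col=0 char='p'
After 4 (G): row=5 col=0 char='_'
After 5 (b): row=4 col=5 char='d'
After 6 (gg): row=0 col=0 char='p'
After 7 (h): row=0 col=0 char='p'
After 8 (b): row=0 col=0 char='p'
After 9 (j): row=1 col=0 char='z'
After 10 (k): row=0 col=0 char='p'
After 11 (w): row=0 col=5 char='c'
After 12 (gg): row=0 col=0 char='p'

Answer: p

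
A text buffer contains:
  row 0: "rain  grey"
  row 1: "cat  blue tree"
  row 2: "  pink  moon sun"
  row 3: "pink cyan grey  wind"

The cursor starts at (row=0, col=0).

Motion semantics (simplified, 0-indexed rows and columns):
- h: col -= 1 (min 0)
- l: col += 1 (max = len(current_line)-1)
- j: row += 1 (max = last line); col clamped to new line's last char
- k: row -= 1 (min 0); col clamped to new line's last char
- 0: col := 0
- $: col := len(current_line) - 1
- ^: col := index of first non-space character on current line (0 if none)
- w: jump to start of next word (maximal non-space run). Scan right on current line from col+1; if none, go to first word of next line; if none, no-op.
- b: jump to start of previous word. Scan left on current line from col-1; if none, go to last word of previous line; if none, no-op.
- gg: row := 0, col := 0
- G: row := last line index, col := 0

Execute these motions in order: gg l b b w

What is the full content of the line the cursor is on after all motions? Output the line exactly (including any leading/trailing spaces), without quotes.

Answer: rain  grey

Derivation:
After 1 (gg): row=0 col=0 char='r'
After 2 (l): row=0 col=1 char='a'
After 3 (b): row=0 col=0 char='r'
After 4 (b): row=0 col=0 char='r'
After 5 (w): row=0 col=6 char='g'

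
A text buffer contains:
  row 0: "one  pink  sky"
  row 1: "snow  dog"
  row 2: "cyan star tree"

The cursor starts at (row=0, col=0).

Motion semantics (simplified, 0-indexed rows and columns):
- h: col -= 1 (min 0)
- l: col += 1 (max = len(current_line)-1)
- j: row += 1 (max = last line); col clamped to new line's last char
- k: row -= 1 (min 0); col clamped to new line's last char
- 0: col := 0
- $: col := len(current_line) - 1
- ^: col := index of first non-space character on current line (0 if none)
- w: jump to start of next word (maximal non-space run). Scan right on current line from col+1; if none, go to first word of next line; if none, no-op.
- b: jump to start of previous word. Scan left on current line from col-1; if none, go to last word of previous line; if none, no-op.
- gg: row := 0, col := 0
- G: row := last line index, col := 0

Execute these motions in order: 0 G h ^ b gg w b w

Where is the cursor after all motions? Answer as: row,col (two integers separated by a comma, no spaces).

After 1 (0): row=0 col=0 char='o'
After 2 (G): row=2 col=0 char='c'
After 3 (h): row=2 col=0 char='c'
After 4 (^): row=2 col=0 char='c'
After 5 (b): row=1 col=6 char='d'
After 6 (gg): row=0 col=0 char='o'
After 7 (w): row=0 col=5 char='p'
After 8 (b): row=0 col=0 char='o'
After 9 (w): row=0 col=5 char='p'

Answer: 0,5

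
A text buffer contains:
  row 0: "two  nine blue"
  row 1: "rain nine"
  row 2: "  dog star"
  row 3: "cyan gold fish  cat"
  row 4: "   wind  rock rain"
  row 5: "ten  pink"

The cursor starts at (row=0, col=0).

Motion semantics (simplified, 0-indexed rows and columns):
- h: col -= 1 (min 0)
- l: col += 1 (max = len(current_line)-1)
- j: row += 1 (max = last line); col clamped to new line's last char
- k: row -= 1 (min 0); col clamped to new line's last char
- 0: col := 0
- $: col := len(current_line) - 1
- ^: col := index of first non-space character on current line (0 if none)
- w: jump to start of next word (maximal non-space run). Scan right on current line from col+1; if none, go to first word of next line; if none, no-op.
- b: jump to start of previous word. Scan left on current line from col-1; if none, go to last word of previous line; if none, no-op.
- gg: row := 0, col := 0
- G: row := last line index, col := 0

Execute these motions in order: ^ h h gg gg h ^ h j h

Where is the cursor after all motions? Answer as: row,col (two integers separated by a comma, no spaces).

Answer: 1,0

Derivation:
After 1 (^): row=0 col=0 char='t'
After 2 (h): row=0 col=0 char='t'
After 3 (h): row=0 col=0 char='t'
After 4 (gg): row=0 col=0 char='t'
After 5 (gg): row=0 col=0 char='t'
After 6 (h): row=0 col=0 char='t'
After 7 (^): row=0 col=0 char='t'
After 8 (h): row=0 col=0 char='t'
After 9 (j): row=1 col=0 char='r'
After 10 (h): row=1 col=0 char='r'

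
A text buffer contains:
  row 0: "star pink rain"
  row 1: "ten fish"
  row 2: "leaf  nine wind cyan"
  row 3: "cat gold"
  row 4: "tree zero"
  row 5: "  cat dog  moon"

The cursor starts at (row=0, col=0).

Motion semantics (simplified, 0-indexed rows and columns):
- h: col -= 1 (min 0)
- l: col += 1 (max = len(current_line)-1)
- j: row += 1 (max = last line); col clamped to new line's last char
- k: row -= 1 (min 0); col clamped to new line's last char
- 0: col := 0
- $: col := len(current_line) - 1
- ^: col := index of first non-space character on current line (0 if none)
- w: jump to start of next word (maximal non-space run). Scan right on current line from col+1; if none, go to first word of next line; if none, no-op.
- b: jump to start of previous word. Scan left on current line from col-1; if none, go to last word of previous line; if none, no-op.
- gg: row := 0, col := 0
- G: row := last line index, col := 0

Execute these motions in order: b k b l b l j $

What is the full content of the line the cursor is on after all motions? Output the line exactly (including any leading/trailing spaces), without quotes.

Answer: ten fish

Derivation:
After 1 (b): row=0 col=0 char='s'
After 2 (k): row=0 col=0 char='s'
After 3 (b): row=0 col=0 char='s'
After 4 (l): row=0 col=1 char='t'
After 5 (b): row=0 col=0 char='s'
After 6 (l): row=0 col=1 char='t'
After 7 (j): row=1 col=1 char='e'
After 8 ($): row=1 col=7 char='h'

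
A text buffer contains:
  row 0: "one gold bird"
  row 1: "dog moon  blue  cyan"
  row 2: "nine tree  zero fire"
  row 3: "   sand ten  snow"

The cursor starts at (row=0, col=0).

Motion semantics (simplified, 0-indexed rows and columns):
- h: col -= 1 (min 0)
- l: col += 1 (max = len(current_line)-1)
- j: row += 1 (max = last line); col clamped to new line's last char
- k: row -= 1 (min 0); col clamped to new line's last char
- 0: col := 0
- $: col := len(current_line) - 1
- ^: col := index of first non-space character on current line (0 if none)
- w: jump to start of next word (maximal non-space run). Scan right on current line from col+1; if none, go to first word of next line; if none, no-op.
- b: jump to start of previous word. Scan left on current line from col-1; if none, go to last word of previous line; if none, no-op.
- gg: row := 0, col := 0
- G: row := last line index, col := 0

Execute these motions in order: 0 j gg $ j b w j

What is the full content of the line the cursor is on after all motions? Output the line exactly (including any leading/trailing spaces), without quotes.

After 1 (0): row=0 col=0 char='o'
After 2 (j): row=1 col=0 char='d'
After 3 (gg): row=0 col=0 char='o'
After 4 ($): row=0 col=12 char='d'
After 5 (j): row=1 col=12 char='u'
After 6 (b): row=1 col=10 char='b'
After 7 (w): row=1 col=16 char='c'
After 8 (j): row=2 col=16 char='f'

Answer: nine tree  zero fire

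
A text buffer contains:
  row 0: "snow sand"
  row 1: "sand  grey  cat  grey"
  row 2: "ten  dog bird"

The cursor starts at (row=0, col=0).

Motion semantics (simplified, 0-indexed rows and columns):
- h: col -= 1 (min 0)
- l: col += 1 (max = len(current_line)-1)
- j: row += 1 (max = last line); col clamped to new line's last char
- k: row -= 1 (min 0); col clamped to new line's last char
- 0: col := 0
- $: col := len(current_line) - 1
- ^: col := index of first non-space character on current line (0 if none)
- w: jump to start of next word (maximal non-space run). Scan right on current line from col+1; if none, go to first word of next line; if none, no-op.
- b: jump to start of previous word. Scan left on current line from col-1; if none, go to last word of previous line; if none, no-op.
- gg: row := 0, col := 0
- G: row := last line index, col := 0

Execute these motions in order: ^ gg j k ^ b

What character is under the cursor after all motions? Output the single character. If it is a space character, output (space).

Answer: s

Derivation:
After 1 (^): row=0 col=0 char='s'
After 2 (gg): row=0 col=0 char='s'
After 3 (j): row=1 col=0 char='s'
After 4 (k): row=0 col=0 char='s'
After 5 (^): row=0 col=0 char='s'
After 6 (b): row=0 col=0 char='s'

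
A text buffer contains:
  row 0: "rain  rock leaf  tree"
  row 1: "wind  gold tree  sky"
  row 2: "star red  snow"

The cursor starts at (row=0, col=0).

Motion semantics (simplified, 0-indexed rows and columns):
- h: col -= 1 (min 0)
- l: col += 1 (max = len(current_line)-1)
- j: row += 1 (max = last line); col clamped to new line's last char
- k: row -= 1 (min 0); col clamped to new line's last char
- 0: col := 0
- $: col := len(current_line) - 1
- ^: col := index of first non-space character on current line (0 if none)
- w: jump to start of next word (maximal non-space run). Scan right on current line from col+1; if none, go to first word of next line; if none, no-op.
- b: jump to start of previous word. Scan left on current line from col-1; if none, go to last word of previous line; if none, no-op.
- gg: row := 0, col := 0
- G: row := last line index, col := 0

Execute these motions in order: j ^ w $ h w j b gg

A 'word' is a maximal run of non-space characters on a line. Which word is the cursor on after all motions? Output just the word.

Answer: rain

Derivation:
After 1 (j): row=1 col=0 char='w'
After 2 (^): row=1 col=0 char='w'
After 3 (w): row=1 col=6 char='g'
After 4 ($): row=1 col=19 char='y'
After 5 (h): row=1 col=18 char='k'
After 6 (w): row=2 col=0 char='s'
After 7 (j): row=2 col=0 char='s'
After 8 (b): row=1 col=17 char='s'
After 9 (gg): row=0 col=0 char='r'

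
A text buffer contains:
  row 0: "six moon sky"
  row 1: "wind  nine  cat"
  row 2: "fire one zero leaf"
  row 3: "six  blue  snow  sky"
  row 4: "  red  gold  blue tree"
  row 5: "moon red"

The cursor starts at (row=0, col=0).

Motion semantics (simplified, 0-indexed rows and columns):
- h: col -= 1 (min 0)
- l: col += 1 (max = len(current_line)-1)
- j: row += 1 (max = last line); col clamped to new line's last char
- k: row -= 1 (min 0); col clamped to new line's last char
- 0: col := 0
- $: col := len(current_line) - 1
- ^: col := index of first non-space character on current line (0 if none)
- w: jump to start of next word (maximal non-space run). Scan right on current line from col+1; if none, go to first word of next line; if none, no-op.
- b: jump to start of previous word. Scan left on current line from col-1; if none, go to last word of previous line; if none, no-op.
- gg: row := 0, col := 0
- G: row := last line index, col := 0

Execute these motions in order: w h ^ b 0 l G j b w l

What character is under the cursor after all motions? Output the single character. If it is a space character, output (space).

Answer: o

Derivation:
After 1 (w): row=0 col=4 char='m'
After 2 (h): row=0 col=3 char='_'
After 3 (^): row=0 col=0 char='s'
After 4 (b): row=0 col=0 char='s'
After 5 (0): row=0 col=0 char='s'
After 6 (l): row=0 col=1 char='i'
After 7 (G): row=5 col=0 char='m'
After 8 (j): row=5 col=0 char='m'
After 9 (b): row=4 col=18 char='t'
After 10 (w): row=5 col=0 char='m'
After 11 (l): row=5 col=1 char='o'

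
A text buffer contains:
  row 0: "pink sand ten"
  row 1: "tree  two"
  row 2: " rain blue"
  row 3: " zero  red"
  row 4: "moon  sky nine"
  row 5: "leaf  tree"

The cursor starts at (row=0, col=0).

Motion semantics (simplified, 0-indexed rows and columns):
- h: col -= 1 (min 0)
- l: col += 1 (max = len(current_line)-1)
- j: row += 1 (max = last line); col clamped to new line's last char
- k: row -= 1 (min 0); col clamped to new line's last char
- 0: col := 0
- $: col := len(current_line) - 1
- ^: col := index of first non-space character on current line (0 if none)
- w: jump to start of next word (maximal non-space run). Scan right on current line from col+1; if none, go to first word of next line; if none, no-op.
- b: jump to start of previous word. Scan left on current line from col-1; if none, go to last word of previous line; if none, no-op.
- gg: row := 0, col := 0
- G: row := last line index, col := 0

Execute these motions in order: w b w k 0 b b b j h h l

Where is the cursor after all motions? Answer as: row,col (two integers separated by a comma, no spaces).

Answer: 1,1

Derivation:
After 1 (w): row=0 col=5 char='s'
After 2 (b): row=0 col=0 char='p'
After 3 (w): row=0 col=5 char='s'
After 4 (k): row=0 col=5 char='s'
After 5 (0): row=0 col=0 char='p'
After 6 (b): row=0 col=0 char='p'
After 7 (b): row=0 col=0 char='p'
After 8 (b): row=0 col=0 char='p'
After 9 (j): row=1 col=0 char='t'
After 10 (h): row=1 col=0 char='t'
After 11 (h): row=1 col=0 char='t'
After 12 (l): row=1 col=1 char='r'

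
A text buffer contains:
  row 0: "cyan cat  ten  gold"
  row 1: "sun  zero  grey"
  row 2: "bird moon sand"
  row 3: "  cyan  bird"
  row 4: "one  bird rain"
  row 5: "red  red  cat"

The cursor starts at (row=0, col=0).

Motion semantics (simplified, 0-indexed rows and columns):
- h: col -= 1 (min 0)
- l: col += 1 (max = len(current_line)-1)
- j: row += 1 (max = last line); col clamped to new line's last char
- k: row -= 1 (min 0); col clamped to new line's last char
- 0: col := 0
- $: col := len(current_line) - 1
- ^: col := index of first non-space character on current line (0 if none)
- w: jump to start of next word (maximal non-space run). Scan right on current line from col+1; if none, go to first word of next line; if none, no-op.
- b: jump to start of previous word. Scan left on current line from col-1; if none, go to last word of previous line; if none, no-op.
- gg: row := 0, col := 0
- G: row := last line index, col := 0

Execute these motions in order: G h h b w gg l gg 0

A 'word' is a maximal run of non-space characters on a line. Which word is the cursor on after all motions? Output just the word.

After 1 (G): row=5 col=0 char='r'
After 2 (h): row=5 col=0 char='r'
After 3 (h): row=5 col=0 char='r'
After 4 (b): row=4 col=10 char='r'
After 5 (w): row=5 col=0 char='r'
After 6 (gg): row=0 col=0 char='c'
After 7 (l): row=0 col=1 char='y'
After 8 (gg): row=0 col=0 char='c'
After 9 (0): row=0 col=0 char='c'

Answer: cyan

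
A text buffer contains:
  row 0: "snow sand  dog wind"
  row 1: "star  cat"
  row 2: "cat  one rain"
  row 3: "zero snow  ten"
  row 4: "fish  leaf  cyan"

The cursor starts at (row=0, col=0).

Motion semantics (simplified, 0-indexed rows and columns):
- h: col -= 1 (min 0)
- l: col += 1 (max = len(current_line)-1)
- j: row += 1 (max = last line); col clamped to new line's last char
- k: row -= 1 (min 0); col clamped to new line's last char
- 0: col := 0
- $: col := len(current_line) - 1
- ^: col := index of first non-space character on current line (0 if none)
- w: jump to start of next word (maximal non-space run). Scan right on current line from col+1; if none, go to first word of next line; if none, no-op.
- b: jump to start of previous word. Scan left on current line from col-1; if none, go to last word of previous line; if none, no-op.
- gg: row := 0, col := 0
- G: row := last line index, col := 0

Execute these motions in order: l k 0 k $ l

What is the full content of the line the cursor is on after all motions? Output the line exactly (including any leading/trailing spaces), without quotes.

Answer: snow sand  dog wind

Derivation:
After 1 (l): row=0 col=1 char='n'
After 2 (k): row=0 col=1 char='n'
After 3 (0): row=0 col=0 char='s'
After 4 (k): row=0 col=0 char='s'
After 5 ($): row=0 col=18 char='d'
After 6 (l): row=0 col=18 char='d'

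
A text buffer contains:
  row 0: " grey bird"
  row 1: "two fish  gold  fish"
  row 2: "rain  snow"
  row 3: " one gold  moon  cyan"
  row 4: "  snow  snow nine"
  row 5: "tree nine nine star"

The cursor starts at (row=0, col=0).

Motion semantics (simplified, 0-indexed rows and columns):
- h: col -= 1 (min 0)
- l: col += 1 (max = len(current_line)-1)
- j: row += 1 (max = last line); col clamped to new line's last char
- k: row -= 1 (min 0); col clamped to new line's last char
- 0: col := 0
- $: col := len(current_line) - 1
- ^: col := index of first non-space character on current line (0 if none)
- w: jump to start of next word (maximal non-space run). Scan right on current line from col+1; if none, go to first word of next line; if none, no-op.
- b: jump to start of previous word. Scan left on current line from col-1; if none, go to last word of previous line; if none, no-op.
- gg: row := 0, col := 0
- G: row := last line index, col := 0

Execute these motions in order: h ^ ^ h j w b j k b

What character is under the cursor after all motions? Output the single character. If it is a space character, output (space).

Answer: b

Derivation:
After 1 (h): row=0 col=0 char='_'
After 2 (^): row=0 col=1 char='g'
After 3 (^): row=0 col=1 char='g'
After 4 (h): row=0 col=0 char='_'
After 5 (j): row=1 col=0 char='t'
After 6 (w): row=1 col=4 char='f'
After 7 (b): row=1 col=0 char='t'
After 8 (j): row=2 col=0 char='r'
After 9 (k): row=1 col=0 char='t'
After 10 (b): row=0 col=6 char='b'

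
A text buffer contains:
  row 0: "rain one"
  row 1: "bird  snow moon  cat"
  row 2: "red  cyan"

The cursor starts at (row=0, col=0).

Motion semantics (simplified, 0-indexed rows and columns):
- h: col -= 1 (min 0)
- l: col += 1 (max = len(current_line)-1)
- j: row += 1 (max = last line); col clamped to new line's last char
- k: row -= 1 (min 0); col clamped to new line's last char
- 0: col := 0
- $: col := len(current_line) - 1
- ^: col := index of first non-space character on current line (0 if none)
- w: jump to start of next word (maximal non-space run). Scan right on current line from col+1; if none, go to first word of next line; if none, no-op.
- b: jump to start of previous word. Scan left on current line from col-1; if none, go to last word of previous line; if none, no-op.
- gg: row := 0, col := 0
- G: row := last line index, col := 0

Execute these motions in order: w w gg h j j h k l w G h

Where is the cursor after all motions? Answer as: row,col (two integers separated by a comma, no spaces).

After 1 (w): row=0 col=5 char='o'
After 2 (w): row=1 col=0 char='b'
After 3 (gg): row=0 col=0 char='r'
After 4 (h): row=0 col=0 char='r'
After 5 (j): row=1 col=0 char='b'
After 6 (j): row=2 col=0 char='r'
After 7 (h): row=2 col=0 char='r'
After 8 (k): row=1 col=0 char='b'
After 9 (l): row=1 col=1 char='i'
After 10 (w): row=1 col=6 char='s'
After 11 (G): row=2 col=0 char='r'
After 12 (h): row=2 col=0 char='r'

Answer: 2,0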